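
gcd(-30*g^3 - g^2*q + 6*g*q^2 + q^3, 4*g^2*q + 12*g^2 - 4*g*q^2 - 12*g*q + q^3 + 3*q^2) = -2*g + q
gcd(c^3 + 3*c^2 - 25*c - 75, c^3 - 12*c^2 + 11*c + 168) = c + 3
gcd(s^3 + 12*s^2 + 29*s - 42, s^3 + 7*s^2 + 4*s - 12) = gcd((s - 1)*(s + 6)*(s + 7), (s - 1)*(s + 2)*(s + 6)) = s^2 + 5*s - 6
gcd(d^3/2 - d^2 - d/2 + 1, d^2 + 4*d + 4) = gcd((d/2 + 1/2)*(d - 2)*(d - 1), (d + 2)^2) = 1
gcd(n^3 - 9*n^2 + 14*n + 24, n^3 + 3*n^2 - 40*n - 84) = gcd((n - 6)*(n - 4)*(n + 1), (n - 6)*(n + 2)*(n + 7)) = n - 6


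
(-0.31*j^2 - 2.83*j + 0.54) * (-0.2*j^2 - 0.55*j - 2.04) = 0.062*j^4 + 0.7365*j^3 + 2.0809*j^2 + 5.4762*j - 1.1016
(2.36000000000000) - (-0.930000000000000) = 3.29000000000000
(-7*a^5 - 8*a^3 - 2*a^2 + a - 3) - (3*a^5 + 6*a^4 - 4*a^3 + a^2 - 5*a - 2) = -10*a^5 - 6*a^4 - 4*a^3 - 3*a^2 + 6*a - 1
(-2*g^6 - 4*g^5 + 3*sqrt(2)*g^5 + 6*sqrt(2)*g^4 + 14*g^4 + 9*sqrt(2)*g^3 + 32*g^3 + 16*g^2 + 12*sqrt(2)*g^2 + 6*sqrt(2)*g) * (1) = -2*g^6 - 4*g^5 + 3*sqrt(2)*g^5 + 6*sqrt(2)*g^4 + 14*g^4 + 9*sqrt(2)*g^3 + 32*g^3 + 16*g^2 + 12*sqrt(2)*g^2 + 6*sqrt(2)*g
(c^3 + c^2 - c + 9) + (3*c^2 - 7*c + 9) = c^3 + 4*c^2 - 8*c + 18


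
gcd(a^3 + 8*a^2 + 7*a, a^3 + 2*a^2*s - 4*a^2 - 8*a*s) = a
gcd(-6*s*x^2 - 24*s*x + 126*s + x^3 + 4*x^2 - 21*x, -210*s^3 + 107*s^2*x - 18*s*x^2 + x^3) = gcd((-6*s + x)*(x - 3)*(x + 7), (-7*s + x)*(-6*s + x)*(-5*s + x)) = -6*s + x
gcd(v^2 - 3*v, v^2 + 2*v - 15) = v - 3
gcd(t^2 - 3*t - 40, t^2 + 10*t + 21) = 1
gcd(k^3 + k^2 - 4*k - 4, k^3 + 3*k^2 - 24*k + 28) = k - 2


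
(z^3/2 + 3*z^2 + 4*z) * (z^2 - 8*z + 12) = z^5/2 - z^4 - 14*z^3 + 4*z^2 + 48*z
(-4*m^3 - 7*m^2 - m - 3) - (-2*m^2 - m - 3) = -4*m^3 - 5*m^2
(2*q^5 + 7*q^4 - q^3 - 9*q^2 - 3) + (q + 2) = 2*q^5 + 7*q^4 - q^3 - 9*q^2 + q - 1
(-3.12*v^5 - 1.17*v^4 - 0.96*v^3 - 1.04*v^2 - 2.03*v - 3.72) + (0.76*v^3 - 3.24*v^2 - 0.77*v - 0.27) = -3.12*v^5 - 1.17*v^4 - 0.2*v^3 - 4.28*v^2 - 2.8*v - 3.99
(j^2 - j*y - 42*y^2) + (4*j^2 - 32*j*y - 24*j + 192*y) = 5*j^2 - 33*j*y - 24*j - 42*y^2 + 192*y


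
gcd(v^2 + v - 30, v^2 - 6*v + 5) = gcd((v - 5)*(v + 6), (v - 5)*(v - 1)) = v - 5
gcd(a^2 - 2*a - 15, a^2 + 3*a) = a + 3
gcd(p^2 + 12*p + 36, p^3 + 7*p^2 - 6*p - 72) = p + 6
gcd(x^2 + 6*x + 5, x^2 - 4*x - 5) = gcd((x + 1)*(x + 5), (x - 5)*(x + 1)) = x + 1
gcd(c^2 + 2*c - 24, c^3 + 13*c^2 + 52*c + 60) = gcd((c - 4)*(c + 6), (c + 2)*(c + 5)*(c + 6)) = c + 6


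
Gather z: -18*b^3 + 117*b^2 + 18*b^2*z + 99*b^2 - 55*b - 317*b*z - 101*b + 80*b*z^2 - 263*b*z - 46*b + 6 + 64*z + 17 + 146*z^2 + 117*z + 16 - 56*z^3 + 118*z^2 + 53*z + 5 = -18*b^3 + 216*b^2 - 202*b - 56*z^3 + z^2*(80*b + 264) + z*(18*b^2 - 580*b + 234) + 44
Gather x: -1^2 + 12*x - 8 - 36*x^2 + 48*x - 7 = -36*x^2 + 60*x - 16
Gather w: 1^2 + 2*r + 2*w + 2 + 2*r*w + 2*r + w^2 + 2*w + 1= 4*r + w^2 + w*(2*r + 4) + 4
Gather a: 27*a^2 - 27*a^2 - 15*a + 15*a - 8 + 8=0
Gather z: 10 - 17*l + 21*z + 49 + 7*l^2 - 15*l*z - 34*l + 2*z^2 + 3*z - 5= 7*l^2 - 51*l + 2*z^2 + z*(24 - 15*l) + 54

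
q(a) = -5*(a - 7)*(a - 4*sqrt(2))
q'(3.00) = 33.28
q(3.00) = -53.14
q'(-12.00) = 183.28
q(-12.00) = -1677.40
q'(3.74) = 25.88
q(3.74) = -31.24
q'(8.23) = -19.02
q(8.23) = -15.82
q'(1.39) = 49.38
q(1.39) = -119.69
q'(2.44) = 38.88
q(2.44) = -73.34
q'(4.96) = 13.68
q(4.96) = -7.11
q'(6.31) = 0.18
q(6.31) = 2.25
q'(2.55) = 37.78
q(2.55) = -69.13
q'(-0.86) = 71.88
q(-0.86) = -256.11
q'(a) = -10*a + 20*sqrt(2) + 35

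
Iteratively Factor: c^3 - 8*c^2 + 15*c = (c)*(c^2 - 8*c + 15) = c*(c - 5)*(c - 3)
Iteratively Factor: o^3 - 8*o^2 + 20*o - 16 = (o - 4)*(o^2 - 4*o + 4) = (o - 4)*(o - 2)*(o - 2)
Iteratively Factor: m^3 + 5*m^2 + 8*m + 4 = (m + 2)*(m^2 + 3*m + 2) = (m + 1)*(m + 2)*(m + 2)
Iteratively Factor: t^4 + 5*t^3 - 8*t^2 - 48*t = (t)*(t^3 + 5*t^2 - 8*t - 48) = t*(t - 3)*(t^2 + 8*t + 16) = t*(t - 3)*(t + 4)*(t + 4)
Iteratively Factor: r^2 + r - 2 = (r + 2)*(r - 1)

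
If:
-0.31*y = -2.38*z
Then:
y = 7.67741935483871*z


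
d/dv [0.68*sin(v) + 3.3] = 0.68*cos(v)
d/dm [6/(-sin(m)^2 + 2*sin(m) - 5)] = 12*(sin(m) - 1)*cos(m)/(sin(m)^2 - 2*sin(m) + 5)^2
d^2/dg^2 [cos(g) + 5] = -cos(g)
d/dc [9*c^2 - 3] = 18*c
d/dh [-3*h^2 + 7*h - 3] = 7 - 6*h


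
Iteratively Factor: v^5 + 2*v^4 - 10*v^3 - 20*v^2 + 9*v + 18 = (v - 1)*(v^4 + 3*v^3 - 7*v^2 - 27*v - 18) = (v - 1)*(v + 3)*(v^3 - 7*v - 6) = (v - 1)*(v + 2)*(v + 3)*(v^2 - 2*v - 3) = (v - 3)*(v - 1)*(v + 2)*(v + 3)*(v + 1)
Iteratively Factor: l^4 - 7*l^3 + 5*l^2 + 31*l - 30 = (l - 3)*(l^3 - 4*l^2 - 7*l + 10) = (l - 3)*(l + 2)*(l^2 - 6*l + 5) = (l - 5)*(l - 3)*(l + 2)*(l - 1)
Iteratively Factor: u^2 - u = (u - 1)*(u)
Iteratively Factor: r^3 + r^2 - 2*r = (r + 2)*(r^2 - r) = (r - 1)*(r + 2)*(r)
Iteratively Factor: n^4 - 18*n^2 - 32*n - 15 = (n - 5)*(n^3 + 5*n^2 + 7*n + 3) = (n - 5)*(n + 1)*(n^2 + 4*n + 3) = (n - 5)*(n + 1)*(n + 3)*(n + 1)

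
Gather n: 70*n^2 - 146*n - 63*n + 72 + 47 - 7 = 70*n^2 - 209*n + 112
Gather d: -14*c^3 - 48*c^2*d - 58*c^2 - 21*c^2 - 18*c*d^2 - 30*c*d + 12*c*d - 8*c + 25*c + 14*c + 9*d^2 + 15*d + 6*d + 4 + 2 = -14*c^3 - 79*c^2 + 31*c + d^2*(9 - 18*c) + d*(-48*c^2 - 18*c + 21) + 6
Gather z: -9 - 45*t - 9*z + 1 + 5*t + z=-40*t - 8*z - 8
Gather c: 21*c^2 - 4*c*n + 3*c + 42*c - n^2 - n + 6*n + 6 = 21*c^2 + c*(45 - 4*n) - n^2 + 5*n + 6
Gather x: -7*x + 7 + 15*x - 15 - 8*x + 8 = 0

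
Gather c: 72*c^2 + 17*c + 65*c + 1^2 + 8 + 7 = 72*c^2 + 82*c + 16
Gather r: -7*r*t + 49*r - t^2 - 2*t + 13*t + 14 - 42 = r*(49 - 7*t) - t^2 + 11*t - 28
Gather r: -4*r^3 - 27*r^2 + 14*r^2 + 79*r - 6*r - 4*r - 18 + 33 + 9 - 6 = -4*r^3 - 13*r^2 + 69*r + 18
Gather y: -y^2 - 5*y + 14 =-y^2 - 5*y + 14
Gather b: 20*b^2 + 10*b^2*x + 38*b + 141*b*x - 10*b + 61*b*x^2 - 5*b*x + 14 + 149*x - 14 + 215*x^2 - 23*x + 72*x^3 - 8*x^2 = b^2*(10*x + 20) + b*(61*x^2 + 136*x + 28) + 72*x^3 + 207*x^2 + 126*x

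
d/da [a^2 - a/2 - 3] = 2*a - 1/2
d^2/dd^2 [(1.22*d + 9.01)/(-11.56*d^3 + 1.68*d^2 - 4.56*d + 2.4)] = (-978.197952*d^5 - 14306.304576*d^4 + 2921.437056*d^3 - 3408.44832*d^2 - 1056.183552*d - 328.747392)/(1544.804416*d^9 - 673.513344*d^8 + 1925.98848*d^7 - 1498.25664*d^6 + 1039.392*d^5 - 884.196864*d^4 + 404.891136*d^3 - 178.74432*d^2 + 78.7968*d - 13.824)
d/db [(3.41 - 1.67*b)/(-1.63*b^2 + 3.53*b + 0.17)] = (-2.7221*b^2 + 11.1166*b - 12.3212)/(2.6569*b^4 - 11.5078*b^3 + 11.9067*b^2 + 1.2002*b + 0.0289)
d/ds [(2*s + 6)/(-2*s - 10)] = -2/(s + 5)^2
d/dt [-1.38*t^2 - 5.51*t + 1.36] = -2.76*t - 5.51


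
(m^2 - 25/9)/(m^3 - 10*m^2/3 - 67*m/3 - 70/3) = (m - 5/3)/(m^2 - 5*m - 14)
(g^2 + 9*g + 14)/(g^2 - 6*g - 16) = (g + 7)/(g - 8)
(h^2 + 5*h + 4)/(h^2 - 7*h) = (h^2 + 5*h + 4)/(h*(h - 7))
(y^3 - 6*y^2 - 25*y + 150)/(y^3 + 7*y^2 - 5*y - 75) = (y^2 - 11*y + 30)/(y^2 + 2*y - 15)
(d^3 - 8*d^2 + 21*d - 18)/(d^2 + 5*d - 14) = (d^2 - 6*d + 9)/(d + 7)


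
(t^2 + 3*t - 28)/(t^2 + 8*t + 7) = (t - 4)/(t + 1)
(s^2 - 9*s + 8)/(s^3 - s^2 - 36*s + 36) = (s - 8)/(s^2 - 36)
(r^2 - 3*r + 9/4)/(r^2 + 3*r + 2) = (r^2 - 3*r + 9/4)/(r^2 + 3*r + 2)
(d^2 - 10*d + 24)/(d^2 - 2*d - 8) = (d - 6)/(d + 2)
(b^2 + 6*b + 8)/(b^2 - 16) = (b + 2)/(b - 4)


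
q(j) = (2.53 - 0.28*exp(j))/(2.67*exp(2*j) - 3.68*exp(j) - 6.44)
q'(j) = (2.53 - 0.28*exp(j))*(-5.34*exp(2*j) + 3.68*exp(j))/(2.67*exp(2*j) - 3.68*exp(j) - 6.44)^2 - 0.28*exp(j)/(2.67*exp(2*j) - 3.68*exp(j) - 6.44)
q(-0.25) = -0.30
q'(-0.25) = 0.01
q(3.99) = -0.00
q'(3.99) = 0.00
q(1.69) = 0.02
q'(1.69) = -0.08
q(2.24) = -0.00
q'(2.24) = -0.01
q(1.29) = 0.10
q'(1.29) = -0.43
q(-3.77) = -0.39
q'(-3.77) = 0.01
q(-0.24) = -0.30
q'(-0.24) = 0.01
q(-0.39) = -0.30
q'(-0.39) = 0.03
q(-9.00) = -0.39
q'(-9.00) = 0.00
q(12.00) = 0.00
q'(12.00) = 0.00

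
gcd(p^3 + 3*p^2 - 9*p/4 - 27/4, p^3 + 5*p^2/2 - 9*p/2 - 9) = p^2 + 9*p/2 + 9/2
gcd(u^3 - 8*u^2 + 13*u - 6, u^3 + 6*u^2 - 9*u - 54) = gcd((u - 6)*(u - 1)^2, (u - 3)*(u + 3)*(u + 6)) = 1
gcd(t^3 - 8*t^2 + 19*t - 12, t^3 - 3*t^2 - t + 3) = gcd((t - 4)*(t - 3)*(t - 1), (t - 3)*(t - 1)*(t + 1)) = t^2 - 4*t + 3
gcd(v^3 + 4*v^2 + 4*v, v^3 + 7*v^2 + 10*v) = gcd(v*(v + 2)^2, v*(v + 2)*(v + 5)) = v^2 + 2*v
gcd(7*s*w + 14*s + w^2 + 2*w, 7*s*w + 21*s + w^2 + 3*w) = 7*s + w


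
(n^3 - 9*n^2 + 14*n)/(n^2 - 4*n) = (n^2 - 9*n + 14)/(n - 4)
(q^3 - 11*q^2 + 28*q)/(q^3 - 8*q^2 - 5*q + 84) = q/(q + 3)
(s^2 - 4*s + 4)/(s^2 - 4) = (s - 2)/(s + 2)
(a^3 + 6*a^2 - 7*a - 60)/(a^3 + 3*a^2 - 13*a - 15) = (a + 4)/(a + 1)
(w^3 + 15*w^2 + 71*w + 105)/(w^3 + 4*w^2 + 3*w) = (w^2 + 12*w + 35)/(w*(w + 1))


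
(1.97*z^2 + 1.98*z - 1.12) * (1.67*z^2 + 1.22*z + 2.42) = 3.2899*z^4 + 5.71*z^3 + 5.3126*z^2 + 3.4252*z - 2.7104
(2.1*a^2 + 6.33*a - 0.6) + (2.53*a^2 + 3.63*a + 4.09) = 4.63*a^2 + 9.96*a + 3.49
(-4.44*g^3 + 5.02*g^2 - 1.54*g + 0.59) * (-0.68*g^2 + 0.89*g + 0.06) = 3.0192*g^5 - 7.3652*g^4 + 5.2486*g^3 - 1.4706*g^2 + 0.4327*g + 0.0354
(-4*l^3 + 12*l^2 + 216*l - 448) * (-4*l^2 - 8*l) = 16*l^5 - 16*l^4 - 960*l^3 + 64*l^2 + 3584*l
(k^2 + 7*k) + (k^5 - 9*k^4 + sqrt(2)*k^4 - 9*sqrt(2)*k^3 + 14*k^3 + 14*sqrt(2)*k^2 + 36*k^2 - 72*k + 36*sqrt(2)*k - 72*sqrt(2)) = k^5 - 9*k^4 + sqrt(2)*k^4 - 9*sqrt(2)*k^3 + 14*k^3 + 14*sqrt(2)*k^2 + 37*k^2 - 65*k + 36*sqrt(2)*k - 72*sqrt(2)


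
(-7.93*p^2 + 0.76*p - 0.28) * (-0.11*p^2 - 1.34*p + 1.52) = 0.8723*p^4 + 10.5426*p^3 - 13.0412*p^2 + 1.5304*p - 0.4256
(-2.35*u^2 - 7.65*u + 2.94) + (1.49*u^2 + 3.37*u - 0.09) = -0.86*u^2 - 4.28*u + 2.85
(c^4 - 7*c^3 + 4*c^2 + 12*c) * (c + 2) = c^5 - 5*c^4 - 10*c^3 + 20*c^2 + 24*c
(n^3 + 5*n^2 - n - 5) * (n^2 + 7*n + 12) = n^5 + 12*n^4 + 46*n^3 + 48*n^2 - 47*n - 60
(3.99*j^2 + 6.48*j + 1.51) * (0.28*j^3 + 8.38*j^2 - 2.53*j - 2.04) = 1.1172*j^5 + 35.2506*j^4 + 44.6305*j^3 - 11.8802*j^2 - 17.0395*j - 3.0804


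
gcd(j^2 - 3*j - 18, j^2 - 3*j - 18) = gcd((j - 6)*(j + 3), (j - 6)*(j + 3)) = j^2 - 3*j - 18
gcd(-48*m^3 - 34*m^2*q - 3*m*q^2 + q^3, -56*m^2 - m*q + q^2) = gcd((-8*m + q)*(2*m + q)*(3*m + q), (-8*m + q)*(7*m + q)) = -8*m + q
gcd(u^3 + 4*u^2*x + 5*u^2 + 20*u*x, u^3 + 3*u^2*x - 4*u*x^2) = u^2 + 4*u*x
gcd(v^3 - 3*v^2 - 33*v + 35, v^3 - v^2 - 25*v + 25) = v^2 + 4*v - 5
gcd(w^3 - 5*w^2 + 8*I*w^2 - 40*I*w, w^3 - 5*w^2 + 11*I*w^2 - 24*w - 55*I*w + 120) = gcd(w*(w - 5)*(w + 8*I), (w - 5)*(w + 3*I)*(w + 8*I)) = w^2 + w*(-5 + 8*I) - 40*I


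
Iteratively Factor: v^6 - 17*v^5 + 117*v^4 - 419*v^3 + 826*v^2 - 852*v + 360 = (v - 3)*(v^5 - 14*v^4 + 75*v^3 - 194*v^2 + 244*v - 120) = (v - 3)*(v - 2)*(v^4 - 12*v^3 + 51*v^2 - 92*v + 60) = (v - 3)*(v - 2)^2*(v^3 - 10*v^2 + 31*v - 30) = (v - 3)^2*(v - 2)^2*(v^2 - 7*v + 10) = (v - 3)^2*(v - 2)^3*(v - 5)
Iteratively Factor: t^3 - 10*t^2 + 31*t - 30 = (t - 2)*(t^2 - 8*t + 15) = (t - 3)*(t - 2)*(t - 5)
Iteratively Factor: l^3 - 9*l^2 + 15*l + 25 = (l + 1)*(l^2 - 10*l + 25) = (l - 5)*(l + 1)*(l - 5)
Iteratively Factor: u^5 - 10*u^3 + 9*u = (u)*(u^4 - 10*u^2 + 9) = u*(u - 3)*(u^3 + 3*u^2 - u - 3) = u*(u - 3)*(u + 1)*(u^2 + 2*u - 3) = u*(u - 3)*(u + 1)*(u + 3)*(u - 1)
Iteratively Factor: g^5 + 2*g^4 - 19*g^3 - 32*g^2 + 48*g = (g + 4)*(g^4 - 2*g^3 - 11*g^2 + 12*g) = (g - 4)*(g + 4)*(g^3 + 2*g^2 - 3*g) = (g - 4)*(g + 3)*(g + 4)*(g^2 - g) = g*(g - 4)*(g + 3)*(g + 4)*(g - 1)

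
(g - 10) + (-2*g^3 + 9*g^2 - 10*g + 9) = -2*g^3 + 9*g^2 - 9*g - 1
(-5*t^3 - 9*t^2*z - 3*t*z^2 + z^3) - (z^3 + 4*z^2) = -5*t^3 - 9*t^2*z - 3*t*z^2 - 4*z^2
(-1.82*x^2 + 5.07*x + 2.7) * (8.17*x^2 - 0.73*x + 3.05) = -14.8694*x^4 + 42.7505*x^3 + 12.8069*x^2 + 13.4925*x + 8.235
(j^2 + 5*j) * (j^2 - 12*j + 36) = j^4 - 7*j^3 - 24*j^2 + 180*j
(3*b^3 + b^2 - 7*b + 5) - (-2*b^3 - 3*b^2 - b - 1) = 5*b^3 + 4*b^2 - 6*b + 6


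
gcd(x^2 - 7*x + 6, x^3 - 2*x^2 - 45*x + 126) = x - 6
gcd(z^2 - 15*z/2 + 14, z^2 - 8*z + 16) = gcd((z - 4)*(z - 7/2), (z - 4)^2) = z - 4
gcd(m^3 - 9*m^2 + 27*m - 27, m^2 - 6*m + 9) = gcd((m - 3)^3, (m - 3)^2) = m^2 - 6*m + 9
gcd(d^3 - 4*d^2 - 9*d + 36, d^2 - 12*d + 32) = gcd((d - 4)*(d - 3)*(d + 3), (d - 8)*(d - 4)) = d - 4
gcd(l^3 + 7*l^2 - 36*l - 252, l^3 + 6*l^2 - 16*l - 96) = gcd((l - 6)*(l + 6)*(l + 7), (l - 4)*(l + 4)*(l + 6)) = l + 6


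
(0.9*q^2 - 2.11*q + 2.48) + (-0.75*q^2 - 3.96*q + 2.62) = 0.15*q^2 - 6.07*q + 5.1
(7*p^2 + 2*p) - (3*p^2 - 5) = 4*p^2 + 2*p + 5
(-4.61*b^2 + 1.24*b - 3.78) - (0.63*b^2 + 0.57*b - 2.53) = -5.24*b^2 + 0.67*b - 1.25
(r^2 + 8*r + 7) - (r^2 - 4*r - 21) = 12*r + 28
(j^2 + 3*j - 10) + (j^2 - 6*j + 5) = 2*j^2 - 3*j - 5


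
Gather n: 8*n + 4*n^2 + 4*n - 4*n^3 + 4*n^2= -4*n^3 + 8*n^2 + 12*n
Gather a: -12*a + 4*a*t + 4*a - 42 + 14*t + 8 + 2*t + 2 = a*(4*t - 8) + 16*t - 32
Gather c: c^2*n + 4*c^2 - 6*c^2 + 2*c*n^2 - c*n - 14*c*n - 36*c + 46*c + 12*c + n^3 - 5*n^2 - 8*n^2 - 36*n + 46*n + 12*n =c^2*(n - 2) + c*(2*n^2 - 15*n + 22) + n^3 - 13*n^2 + 22*n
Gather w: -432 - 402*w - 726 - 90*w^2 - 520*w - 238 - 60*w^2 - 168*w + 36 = -150*w^2 - 1090*w - 1360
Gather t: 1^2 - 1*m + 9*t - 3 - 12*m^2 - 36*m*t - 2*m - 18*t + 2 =-12*m^2 - 3*m + t*(-36*m - 9)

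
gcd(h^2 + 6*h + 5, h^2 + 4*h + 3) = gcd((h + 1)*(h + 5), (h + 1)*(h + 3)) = h + 1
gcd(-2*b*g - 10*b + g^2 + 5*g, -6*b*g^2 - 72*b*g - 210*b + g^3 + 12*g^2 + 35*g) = g + 5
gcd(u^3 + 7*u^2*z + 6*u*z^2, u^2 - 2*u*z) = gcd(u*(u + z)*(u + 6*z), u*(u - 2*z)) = u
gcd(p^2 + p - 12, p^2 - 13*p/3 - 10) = 1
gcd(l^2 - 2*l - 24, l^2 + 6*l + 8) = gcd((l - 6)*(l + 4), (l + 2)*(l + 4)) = l + 4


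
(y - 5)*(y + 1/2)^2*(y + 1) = y^4 - 3*y^3 - 35*y^2/4 - 6*y - 5/4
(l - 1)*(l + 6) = l^2 + 5*l - 6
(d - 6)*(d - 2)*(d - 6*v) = d^3 - 6*d^2*v - 8*d^2 + 48*d*v + 12*d - 72*v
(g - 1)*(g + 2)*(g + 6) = g^3 + 7*g^2 + 4*g - 12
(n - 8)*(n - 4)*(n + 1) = n^3 - 11*n^2 + 20*n + 32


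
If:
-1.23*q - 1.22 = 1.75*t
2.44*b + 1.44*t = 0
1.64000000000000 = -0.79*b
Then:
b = -2.08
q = -6.00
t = 3.52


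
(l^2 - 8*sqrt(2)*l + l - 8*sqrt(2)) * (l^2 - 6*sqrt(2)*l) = l^4 - 14*sqrt(2)*l^3 + l^3 - 14*sqrt(2)*l^2 + 96*l^2 + 96*l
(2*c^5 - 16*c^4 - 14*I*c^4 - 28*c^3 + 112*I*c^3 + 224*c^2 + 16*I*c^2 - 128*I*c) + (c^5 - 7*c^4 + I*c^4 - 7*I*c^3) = 3*c^5 - 23*c^4 - 13*I*c^4 - 28*c^3 + 105*I*c^3 + 224*c^2 + 16*I*c^2 - 128*I*c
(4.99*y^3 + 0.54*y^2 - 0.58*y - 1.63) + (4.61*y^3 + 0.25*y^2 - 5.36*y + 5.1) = 9.6*y^3 + 0.79*y^2 - 5.94*y + 3.47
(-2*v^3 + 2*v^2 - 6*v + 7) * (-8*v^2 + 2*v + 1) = 16*v^5 - 20*v^4 + 50*v^3 - 66*v^2 + 8*v + 7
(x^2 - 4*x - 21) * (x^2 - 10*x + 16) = x^4 - 14*x^3 + 35*x^2 + 146*x - 336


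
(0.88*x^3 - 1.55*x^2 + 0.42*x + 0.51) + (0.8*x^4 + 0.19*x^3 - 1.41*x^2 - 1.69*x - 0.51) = 0.8*x^4 + 1.07*x^3 - 2.96*x^2 - 1.27*x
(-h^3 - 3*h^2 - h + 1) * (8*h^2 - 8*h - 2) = -8*h^5 - 16*h^4 + 18*h^3 + 22*h^2 - 6*h - 2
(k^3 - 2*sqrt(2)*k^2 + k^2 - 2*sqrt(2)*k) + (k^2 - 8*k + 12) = k^3 - 2*sqrt(2)*k^2 + 2*k^2 - 8*k - 2*sqrt(2)*k + 12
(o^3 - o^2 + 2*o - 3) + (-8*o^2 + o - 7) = o^3 - 9*o^2 + 3*o - 10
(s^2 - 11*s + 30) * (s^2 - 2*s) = s^4 - 13*s^3 + 52*s^2 - 60*s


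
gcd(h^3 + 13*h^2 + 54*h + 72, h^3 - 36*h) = h + 6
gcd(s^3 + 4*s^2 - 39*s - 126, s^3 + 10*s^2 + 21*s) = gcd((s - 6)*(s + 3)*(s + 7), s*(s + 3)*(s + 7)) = s^2 + 10*s + 21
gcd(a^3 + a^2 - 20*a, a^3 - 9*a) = a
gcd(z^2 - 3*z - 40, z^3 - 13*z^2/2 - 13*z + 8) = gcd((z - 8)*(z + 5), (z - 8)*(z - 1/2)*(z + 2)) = z - 8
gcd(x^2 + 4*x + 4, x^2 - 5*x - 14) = x + 2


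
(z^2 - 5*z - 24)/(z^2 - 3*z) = (z^2 - 5*z - 24)/(z*(z - 3))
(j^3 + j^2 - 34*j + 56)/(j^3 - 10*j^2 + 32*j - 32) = (j + 7)/(j - 4)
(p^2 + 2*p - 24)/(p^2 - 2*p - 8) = (p + 6)/(p + 2)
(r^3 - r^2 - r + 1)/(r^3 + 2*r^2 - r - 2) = (r - 1)/(r + 2)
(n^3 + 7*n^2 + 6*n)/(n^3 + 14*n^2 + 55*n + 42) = n/(n + 7)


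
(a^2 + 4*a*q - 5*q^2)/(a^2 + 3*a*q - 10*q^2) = (-a + q)/(-a + 2*q)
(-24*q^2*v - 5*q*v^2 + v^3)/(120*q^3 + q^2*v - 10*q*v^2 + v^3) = -v/(5*q - v)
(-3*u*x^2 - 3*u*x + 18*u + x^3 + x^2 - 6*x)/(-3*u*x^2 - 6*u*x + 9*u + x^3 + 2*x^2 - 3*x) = (x - 2)/(x - 1)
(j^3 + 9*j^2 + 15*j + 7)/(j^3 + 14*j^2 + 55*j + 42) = (j + 1)/(j + 6)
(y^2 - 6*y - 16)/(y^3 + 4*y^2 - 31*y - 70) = (y - 8)/(y^2 + 2*y - 35)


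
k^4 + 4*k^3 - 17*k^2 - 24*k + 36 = (k - 3)*(k - 1)*(k + 2)*(k + 6)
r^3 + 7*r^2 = r^2*(r + 7)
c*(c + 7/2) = c^2 + 7*c/2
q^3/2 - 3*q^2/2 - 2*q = q*(q/2 + 1/2)*(q - 4)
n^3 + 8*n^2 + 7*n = n*(n + 1)*(n + 7)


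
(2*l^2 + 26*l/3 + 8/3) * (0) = 0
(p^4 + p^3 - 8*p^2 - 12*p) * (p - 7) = p^5 - 6*p^4 - 15*p^3 + 44*p^2 + 84*p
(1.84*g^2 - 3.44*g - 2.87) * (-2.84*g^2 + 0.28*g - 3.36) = -5.2256*g^4 + 10.2848*g^3 + 1.0052*g^2 + 10.7548*g + 9.6432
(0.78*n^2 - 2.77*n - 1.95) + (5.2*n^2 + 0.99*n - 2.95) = 5.98*n^2 - 1.78*n - 4.9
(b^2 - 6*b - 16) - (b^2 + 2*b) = -8*b - 16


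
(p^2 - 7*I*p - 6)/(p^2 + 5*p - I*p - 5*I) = (p - 6*I)/(p + 5)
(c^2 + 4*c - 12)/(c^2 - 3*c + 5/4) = 4*(c^2 + 4*c - 12)/(4*c^2 - 12*c + 5)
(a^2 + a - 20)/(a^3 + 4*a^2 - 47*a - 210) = (a - 4)/(a^2 - a - 42)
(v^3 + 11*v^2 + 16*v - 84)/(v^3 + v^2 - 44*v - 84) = (v^2 + 5*v - 14)/(v^2 - 5*v - 14)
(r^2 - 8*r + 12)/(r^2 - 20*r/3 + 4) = 3*(r - 2)/(3*r - 2)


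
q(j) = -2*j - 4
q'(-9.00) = -2.00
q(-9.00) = 14.00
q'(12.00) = -2.00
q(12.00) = -28.00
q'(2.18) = -2.00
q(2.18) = -8.36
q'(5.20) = -2.00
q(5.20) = -14.40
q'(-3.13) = -2.00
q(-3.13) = 2.26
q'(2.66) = -2.00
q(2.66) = -9.32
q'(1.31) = -2.00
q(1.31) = -6.62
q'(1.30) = -2.00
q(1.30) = -6.60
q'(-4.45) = -2.00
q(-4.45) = 4.90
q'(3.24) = -2.00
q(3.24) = -10.48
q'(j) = -2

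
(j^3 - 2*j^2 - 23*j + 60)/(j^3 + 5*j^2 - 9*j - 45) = (j - 4)/(j + 3)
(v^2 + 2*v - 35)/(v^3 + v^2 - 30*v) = (v + 7)/(v*(v + 6))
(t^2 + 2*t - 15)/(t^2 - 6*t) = (t^2 + 2*t - 15)/(t*(t - 6))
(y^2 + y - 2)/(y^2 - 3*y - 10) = (y - 1)/(y - 5)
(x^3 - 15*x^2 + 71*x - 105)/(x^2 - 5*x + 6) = (x^2 - 12*x + 35)/(x - 2)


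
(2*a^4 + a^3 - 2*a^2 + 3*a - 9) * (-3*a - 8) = -6*a^5 - 19*a^4 - 2*a^3 + 7*a^2 + 3*a + 72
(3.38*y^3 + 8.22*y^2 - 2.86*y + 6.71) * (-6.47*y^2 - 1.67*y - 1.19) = -21.8686*y^5 - 58.828*y^4 + 0.754599999999996*y^3 - 48.4193*y^2 - 7.8023*y - 7.9849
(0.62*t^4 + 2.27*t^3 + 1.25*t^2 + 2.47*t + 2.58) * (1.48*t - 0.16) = 0.9176*t^5 + 3.2604*t^4 + 1.4868*t^3 + 3.4556*t^2 + 3.4232*t - 0.4128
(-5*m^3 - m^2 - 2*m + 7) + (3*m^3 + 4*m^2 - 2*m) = -2*m^3 + 3*m^2 - 4*m + 7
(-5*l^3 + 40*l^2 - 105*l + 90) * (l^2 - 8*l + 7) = -5*l^5 + 80*l^4 - 460*l^3 + 1210*l^2 - 1455*l + 630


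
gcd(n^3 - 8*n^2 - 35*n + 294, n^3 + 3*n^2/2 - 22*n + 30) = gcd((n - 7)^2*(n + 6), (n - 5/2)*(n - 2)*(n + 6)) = n + 6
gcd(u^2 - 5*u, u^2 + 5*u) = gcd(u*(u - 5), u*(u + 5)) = u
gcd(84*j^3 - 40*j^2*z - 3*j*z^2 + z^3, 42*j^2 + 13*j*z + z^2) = 6*j + z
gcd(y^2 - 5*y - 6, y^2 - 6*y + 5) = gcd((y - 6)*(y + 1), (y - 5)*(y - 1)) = 1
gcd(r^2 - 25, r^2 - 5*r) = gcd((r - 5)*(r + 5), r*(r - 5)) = r - 5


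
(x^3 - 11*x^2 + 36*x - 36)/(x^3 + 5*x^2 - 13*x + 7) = (x^3 - 11*x^2 + 36*x - 36)/(x^3 + 5*x^2 - 13*x + 7)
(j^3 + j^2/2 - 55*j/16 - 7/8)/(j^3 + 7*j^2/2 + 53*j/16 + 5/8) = (4*j - 7)/(4*j + 5)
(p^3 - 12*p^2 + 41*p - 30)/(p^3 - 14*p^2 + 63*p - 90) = (p - 1)/(p - 3)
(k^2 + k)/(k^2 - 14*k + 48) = k*(k + 1)/(k^2 - 14*k + 48)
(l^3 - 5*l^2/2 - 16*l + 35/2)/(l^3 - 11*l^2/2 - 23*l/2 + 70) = (l - 1)/(l - 4)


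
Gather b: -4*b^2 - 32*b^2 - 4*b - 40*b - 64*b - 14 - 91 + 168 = -36*b^2 - 108*b + 63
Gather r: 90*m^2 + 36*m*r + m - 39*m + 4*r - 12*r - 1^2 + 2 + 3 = 90*m^2 - 38*m + r*(36*m - 8) + 4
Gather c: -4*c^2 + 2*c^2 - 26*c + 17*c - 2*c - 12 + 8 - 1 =-2*c^2 - 11*c - 5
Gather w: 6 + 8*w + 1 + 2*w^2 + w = 2*w^2 + 9*w + 7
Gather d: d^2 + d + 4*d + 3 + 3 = d^2 + 5*d + 6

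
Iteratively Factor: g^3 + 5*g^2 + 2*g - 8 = (g - 1)*(g^2 + 6*g + 8) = (g - 1)*(g + 2)*(g + 4)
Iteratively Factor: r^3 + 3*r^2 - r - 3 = (r + 1)*(r^2 + 2*r - 3) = (r + 1)*(r + 3)*(r - 1)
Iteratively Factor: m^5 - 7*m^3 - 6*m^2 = (m)*(m^4 - 7*m^2 - 6*m) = m^2*(m^3 - 7*m - 6) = m^2*(m - 3)*(m^2 + 3*m + 2) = m^2*(m - 3)*(m + 2)*(m + 1)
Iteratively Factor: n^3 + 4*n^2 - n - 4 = (n + 4)*(n^2 - 1) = (n - 1)*(n + 4)*(n + 1)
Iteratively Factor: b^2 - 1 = (b + 1)*(b - 1)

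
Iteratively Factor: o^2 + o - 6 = (o + 3)*(o - 2)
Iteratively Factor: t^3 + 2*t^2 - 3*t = (t)*(t^2 + 2*t - 3) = t*(t - 1)*(t + 3)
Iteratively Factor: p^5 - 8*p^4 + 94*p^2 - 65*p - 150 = (p - 5)*(p^4 - 3*p^3 - 15*p^2 + 19*p + 30) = (p - 5)*(p - 2)*(p^3 - p^2 - 17*p - 15) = (p - 5)*(p - 2)*(p + 1)*(p^2 - 2*p - 15) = (p - 5)*(p - 2)*(p + 1)*(p + 3)*(p - 5)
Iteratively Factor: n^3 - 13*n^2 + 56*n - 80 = (n - 4)*(n^2 - 9*n + 20) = (n - 5)*(n - 4)*(n - 4)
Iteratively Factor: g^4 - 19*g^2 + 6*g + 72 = (g - 3)*(g^3 + 3*g^2 - 10*g - 24) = (g - 3)*(g + 2)*(g^2 + g - 12) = (g - 3)^2*(g + 2)*(g + 4)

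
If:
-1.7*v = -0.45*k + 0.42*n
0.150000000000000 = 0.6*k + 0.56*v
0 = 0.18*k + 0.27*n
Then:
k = 0.18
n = -0.12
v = 0.08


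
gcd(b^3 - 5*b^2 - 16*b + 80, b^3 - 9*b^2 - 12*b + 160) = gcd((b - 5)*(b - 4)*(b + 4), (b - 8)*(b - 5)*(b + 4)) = b^2 - b - 20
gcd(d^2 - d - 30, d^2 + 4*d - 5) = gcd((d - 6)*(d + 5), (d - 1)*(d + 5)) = d + 5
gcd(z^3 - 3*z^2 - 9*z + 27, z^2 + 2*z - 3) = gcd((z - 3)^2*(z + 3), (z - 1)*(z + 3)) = z + 3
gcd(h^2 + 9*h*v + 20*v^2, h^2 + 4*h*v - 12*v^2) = 1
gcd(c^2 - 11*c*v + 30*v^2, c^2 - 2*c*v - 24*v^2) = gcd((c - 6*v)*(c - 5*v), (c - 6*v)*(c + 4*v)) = -c + 6*v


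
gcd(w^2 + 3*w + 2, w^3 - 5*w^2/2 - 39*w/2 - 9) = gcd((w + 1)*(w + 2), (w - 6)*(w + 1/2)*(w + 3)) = 1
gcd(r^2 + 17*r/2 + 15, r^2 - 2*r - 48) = r + 6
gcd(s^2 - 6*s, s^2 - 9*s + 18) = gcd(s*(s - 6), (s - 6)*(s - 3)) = s - 6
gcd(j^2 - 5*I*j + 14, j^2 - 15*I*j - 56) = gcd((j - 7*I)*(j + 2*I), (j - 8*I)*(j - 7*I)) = j - 7*I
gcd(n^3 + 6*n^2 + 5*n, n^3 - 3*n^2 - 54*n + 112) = 1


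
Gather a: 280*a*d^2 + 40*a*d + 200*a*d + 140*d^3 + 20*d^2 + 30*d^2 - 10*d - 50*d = a*(280*d^2 + 240*d) + 140*d^3 + 50*d^2 - 60*d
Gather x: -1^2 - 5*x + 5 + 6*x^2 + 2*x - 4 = 6*x^2 - 3*x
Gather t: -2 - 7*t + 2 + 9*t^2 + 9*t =9*t^2 + 2*t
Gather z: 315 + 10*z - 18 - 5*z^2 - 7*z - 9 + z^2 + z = -4*z^2 + 4*z + 288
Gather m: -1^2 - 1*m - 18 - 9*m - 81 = -10*m - 100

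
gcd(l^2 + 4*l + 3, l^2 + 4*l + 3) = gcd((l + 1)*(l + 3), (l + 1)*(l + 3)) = l^2 + 4*l + 3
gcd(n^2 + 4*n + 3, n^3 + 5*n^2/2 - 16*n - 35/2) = n + 1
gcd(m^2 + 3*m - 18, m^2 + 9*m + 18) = m + 6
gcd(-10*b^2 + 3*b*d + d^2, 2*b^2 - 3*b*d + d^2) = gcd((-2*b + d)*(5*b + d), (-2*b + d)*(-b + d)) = 2*b - d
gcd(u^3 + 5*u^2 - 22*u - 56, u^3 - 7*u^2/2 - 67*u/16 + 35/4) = u - 4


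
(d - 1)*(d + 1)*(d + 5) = d^3 + 5*d^2 - d - 5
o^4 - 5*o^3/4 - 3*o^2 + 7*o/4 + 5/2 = (o - 2)*(o - 5/4)*(o + 1)^2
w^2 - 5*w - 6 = (w - 6)*(w + 1)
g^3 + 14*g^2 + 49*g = g*(g + 7)^2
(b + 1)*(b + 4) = b^2 + 5*b + 4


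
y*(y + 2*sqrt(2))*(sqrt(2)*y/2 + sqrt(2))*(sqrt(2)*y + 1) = y^4 + 2*y^3 + 5*sqrt(2)*y^3/2 + 2*y^2 + 5*sqrt(2)*y^2 + 4*y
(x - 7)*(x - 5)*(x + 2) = x^3 - 10*x^2 + 11*x + 70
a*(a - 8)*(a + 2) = a^3 - 6*a^2 - 16*a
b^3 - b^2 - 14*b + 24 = (b - 3)*(b - 2)*(b + 4)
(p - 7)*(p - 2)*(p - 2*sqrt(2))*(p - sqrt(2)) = p^4 - 9*p^3 - 3*sqrt(2)*p^3 + 18*p^2 + 27*sqrt(2)*p^2 - 42*sqrt(2)*p - 36*p + 56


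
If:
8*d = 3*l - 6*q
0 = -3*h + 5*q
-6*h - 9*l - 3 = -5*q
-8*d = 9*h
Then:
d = -45/176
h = 5/22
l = -9/22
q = 3/22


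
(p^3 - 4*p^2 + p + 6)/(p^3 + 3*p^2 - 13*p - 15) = (p - 2)/(p + 5)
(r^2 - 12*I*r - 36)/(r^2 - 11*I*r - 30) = (r - 6*I)/(r - 5*I)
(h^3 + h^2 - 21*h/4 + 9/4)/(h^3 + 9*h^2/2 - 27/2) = (h - 1/2)/(h + 3)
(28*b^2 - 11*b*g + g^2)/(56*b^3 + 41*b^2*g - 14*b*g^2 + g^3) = (4*b - g)/(8*b^2 + 7*b*g - g^2)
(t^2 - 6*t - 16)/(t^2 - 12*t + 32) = (t + 2)/(t - 4)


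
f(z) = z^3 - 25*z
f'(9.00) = 218.00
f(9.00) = 504.00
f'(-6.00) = 83.00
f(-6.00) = -66.00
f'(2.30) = -9.13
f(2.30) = -45.33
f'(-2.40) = -7.72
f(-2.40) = 46.18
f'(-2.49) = -6.40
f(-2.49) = 46.81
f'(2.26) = -9.68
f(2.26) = -44.96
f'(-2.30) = -9.13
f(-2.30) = 45.33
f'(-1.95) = -13.59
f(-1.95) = 41.34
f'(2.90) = 0.23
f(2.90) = -48.11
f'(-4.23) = 28.68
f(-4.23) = 30.06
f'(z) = 3*z^2 - 25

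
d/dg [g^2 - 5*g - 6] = 2*g - 5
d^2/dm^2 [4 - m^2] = -2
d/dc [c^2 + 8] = 2*c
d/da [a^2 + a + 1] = 2*a + 1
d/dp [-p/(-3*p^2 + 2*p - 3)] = 3*(1 - p^2)/(9*p^4 - 12*p^3 + 22*p^2 - 12*p + 9)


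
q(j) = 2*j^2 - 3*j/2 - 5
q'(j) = 4*j - 3/2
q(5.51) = 47.46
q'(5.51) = 20.54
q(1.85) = -0.93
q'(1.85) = 5.90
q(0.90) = -4.73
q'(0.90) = 2.10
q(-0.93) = -1.88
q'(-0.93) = -5.22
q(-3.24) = 20.86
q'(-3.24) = -14.46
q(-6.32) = 84.36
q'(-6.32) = -26.78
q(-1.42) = 1.16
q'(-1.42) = -7.18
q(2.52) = 3.92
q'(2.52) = 8.58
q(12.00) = 265.00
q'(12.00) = 46.50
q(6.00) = 58.00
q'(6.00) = 22.50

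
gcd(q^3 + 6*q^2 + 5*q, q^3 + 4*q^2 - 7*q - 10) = q^2 + 6*q + 5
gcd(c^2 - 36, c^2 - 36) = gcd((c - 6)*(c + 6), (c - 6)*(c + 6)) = c^2 - 36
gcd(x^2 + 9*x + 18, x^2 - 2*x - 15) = x + 3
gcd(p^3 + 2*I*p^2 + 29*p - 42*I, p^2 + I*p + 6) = p - 2*I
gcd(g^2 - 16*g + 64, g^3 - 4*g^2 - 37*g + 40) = g - 8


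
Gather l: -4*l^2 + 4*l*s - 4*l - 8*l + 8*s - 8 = -4*l^2 + l*(4*s - 12) + 8*s - 8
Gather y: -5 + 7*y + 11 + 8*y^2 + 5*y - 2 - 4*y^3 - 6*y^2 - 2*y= -4*y^3 + 2*y^2 + 10*y + 4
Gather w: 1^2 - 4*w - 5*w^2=-5*w^2 - 4*w + 1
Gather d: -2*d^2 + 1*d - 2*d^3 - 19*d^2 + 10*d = -2*d^3 - 21*d^2 + 11*d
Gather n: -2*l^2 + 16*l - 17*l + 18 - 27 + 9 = -2*l^2 - l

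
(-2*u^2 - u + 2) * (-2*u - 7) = 4*u^3 + 16*u^2 + 3*u - 14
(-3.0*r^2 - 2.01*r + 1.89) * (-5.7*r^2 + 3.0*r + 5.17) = 17.1*r^4 + 2.457*r^3 - 32.313*r^2 - 4.7217*r + 9.7713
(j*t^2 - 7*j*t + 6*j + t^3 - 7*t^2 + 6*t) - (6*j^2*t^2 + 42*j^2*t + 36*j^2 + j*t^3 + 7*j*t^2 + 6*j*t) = -6*j^2*t^2 - 42*j^2*t - 36*j^2 - j*t^3 - 6*j*t^2 - 13*j*t + 6*j + t^3 - 7*t^2 + 6*t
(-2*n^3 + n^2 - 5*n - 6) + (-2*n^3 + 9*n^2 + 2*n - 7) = -4*n^3 + 10*n^2 - 3*n - 13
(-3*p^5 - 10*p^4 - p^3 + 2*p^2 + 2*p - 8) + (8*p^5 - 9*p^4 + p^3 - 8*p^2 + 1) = 5*p^5 - 19*p^4 - 6*p^2 + 2*p - 7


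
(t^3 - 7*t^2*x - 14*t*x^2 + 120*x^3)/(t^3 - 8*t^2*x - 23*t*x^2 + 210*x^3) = (-t^2 + t*x + 20*x^2)/(-t^2 + 2*t*x + 35*x^2)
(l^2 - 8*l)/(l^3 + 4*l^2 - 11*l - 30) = l*(l - 8)/(l^3 + 4*l^2 - 11*l - 30)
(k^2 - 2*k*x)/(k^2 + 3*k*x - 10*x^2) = k/(k + 5*x)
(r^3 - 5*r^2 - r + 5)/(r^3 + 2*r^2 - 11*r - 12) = (r^2 - 6*r + 5)/(r^2 + r - 12)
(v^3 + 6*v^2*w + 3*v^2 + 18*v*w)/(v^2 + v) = (v^2 + 6*v*w + 3*v + 18*w)/(v + 1)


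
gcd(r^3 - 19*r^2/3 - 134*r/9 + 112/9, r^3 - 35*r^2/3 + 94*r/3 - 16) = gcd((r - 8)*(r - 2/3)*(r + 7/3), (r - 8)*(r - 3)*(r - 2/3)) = r^2 - 26*r/3 + 16/3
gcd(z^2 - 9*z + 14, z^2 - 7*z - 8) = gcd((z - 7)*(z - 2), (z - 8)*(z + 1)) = 1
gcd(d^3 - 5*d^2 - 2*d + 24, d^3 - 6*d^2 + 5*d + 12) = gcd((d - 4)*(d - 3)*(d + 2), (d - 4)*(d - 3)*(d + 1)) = d^2 - 7*d + 12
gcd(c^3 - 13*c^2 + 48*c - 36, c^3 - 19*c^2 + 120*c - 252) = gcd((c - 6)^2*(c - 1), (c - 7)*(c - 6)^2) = c^2 - 12*c + 36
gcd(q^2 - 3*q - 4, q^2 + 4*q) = 1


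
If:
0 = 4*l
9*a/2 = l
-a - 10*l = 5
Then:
No Solution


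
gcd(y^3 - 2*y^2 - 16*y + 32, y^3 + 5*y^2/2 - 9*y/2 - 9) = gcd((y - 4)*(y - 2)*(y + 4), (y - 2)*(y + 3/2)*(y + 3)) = y - 2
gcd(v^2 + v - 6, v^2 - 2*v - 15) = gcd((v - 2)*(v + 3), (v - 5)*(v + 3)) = v + 3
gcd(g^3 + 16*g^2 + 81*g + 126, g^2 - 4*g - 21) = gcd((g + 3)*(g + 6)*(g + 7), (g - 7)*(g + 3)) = g + 3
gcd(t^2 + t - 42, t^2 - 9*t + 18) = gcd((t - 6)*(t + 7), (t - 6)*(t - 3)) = t - 6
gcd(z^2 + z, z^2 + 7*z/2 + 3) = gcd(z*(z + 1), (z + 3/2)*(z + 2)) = 1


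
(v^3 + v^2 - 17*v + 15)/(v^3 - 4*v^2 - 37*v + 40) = (v - 3)/(v - 8)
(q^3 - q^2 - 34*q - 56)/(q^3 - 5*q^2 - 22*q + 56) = (q + 2)/(q - 2)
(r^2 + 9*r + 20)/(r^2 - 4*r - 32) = (r + 5)/(r - 8)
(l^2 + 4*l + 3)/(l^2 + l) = (l + 3)/l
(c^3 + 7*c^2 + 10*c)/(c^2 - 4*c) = (c^2 + 7*c + 10)/(c - 4)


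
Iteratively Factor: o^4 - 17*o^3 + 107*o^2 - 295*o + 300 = (o - 4)*(o^3 - 13*o^2 + 55*o - 75) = (o - 5)*(o - 4)*(o^2 - 8*o + 15) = (o - 5)*(o - 4)*(o - 3)*(o - 5)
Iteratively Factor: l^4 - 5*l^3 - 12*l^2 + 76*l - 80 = (l - 2)*(l^3 - 3*l^2 - 18*l + 40) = (l - 2)*(l + 4)*(l^2 - 7*l + 10) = (l - 2)^2*(l + 4)*(l - 5)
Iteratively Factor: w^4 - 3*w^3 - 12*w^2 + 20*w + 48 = (w + 2)*(w^3 - 5*w^2 - 2*w + 24) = (w + 2)^2*(w^2 - 7*w + 12) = (w - 3)*(w + 2)^2*(w - 4)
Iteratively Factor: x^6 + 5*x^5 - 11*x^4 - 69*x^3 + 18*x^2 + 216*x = (x - 2)*(x^5 + 7*x^4 + 3*x^3 - 63*x^2 - 108*x) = x*(x - 2)*(x^4 + 7*x^3 + 3*x^2 - 63*x - 108) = x*(x - 3)*(x - 2)*(x^3 + 10*x^2 + 33*x + 36) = x*(x - 3)*(x - 2)*(x + 3)*(x^2 + 7*x + 12) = x*(x - 3)*(x - 2)*(x + 3)*(x + 4)*(x + 3)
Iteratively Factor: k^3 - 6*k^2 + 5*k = (k)*(k^2 - 6*k + 5) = k*(k - 5)*(k - 1)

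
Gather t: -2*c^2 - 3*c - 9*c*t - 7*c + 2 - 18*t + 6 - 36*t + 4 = -2*c^2 - 10*c + t*(-9*c - 54) + 12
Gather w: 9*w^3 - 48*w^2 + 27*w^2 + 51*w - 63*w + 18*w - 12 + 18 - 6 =9*w^3 - 21*w^2 + 6*w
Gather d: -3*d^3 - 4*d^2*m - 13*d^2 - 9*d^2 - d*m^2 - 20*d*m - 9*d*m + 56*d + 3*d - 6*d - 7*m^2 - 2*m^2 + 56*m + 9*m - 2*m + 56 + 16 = -3*d^3 + d^2*(-4*m - 22) + d*(-m^2 - 29*m + 53) - 9*m^2 + 63*m + 72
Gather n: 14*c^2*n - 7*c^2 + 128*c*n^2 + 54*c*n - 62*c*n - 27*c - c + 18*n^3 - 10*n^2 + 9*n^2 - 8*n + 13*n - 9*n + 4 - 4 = -7*c^2 - 28*c + 18*n^3 + n^2*(128*c - 1) + n*(14*c^2 - 8*c - 4)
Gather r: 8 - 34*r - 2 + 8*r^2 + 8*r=8*r^2 - 26*r + 6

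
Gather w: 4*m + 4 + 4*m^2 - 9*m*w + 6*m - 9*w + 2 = 4*m^2 + 10*m + w*(-9*m - 9) + 6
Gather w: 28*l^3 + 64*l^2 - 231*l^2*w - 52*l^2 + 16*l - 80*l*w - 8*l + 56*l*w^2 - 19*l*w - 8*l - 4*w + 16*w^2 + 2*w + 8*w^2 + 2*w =28*l^3 + 12*l^2 + w^2*(56*l + 24) + w*(-231*l^2 - 99*l)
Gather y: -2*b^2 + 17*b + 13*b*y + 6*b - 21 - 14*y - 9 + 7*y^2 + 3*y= -2*b^2 + 23*b + 7*y^2 + y*(13*b - 11) - 30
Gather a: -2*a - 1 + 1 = -2*a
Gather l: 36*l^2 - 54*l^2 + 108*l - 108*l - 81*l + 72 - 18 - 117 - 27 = -18*l^2 - 81*l - 90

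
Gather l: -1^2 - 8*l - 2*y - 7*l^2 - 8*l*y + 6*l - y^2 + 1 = -7*l^2 + l*(-8*y - 2) - y^2 - 2*y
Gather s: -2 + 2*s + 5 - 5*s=3 - 3*s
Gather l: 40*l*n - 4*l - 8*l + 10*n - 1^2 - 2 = l*(40*n - 12) + 10*n - 3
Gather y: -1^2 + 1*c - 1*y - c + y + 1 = 0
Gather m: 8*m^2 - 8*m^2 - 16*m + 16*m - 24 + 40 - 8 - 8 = 0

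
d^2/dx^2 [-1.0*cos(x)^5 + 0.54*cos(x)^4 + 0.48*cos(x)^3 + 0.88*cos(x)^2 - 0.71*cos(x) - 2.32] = 25.0*cos(x)^5 - 8.64*cos(x)^4 - 24.32*cos(x)^3 + 2.96*cos(x)^2 + 3.59*cos(x) + 1.76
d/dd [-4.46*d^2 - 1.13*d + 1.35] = -8.92*d - 1.13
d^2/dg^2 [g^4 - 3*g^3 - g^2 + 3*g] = 12*g^2 - 18*g - 2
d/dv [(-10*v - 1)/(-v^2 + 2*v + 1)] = 2*(5*v^2 - 10*v - (v - 1)*(10*v + 1) - 5)/(-v^2 + 2*v + 1)^2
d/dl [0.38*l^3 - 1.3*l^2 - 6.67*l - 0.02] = 1.14*l^2 - 2.6*l - 6.67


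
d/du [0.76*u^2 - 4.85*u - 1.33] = 1.52*u - 4.85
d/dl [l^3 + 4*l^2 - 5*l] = 3*l^2 + 8*l - 5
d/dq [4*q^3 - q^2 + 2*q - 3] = 12*q^2 - 2*q + 2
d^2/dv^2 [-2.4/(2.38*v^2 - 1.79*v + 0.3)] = (27.18912*v^2 - 20.44896*v - 2.4*(4.76*v - 1.79)*(9.52*v - 3.58) + 3.4272)/(2.38*v^2 - 1.79*v + 0.3)^3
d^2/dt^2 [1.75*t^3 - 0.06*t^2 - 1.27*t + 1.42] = 10.5*t - 0.12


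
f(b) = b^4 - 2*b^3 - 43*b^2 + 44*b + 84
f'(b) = 4*b^3 - 6*b^2 - 86*b + 44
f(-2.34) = -198.80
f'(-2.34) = 161.13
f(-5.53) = -200.88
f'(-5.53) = -340.35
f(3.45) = -216.47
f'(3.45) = -159.86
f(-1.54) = -72.81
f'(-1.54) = 147.60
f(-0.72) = 31.04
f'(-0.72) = 101.32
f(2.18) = -22.57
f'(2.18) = -130.55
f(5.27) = -399.75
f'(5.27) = 9.60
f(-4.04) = -397.32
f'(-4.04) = 29.75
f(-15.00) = 47124.00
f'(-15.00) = -13516.00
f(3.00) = -144.00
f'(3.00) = -160.00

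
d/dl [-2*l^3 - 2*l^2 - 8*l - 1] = -6*l^2 - 4*l - 8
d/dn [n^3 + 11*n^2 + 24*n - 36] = 3*n^2 + 22*n + 24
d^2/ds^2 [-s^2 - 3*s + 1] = -2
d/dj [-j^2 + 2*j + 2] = 2 - 2*j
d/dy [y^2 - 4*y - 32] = 2*y - 4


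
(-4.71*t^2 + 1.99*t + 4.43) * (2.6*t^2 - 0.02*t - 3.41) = -12.246*t^4 + 5.2682*t^3 + 27.5393*t^2 - 6.8745*t - 15.1063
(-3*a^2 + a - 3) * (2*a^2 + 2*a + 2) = -6*a^4 - 4*a^3 - 10*a^2 - 4*a - 6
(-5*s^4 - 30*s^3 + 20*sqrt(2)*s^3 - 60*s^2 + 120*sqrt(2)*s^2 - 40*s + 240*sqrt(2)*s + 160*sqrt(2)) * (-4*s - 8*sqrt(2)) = 20*s^5 - 40*sqrt(2)*s^4 + 120*s^4 - 240*sqrt(2)*s^3 - 80*s^3 - 1760*s^2 - 480*sqrt(2)*s^2 - 3840*s - 320*sqrt(2)*s - 2560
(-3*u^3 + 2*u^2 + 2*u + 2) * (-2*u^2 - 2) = 6*u^5 - 4*u^4 + 2*u^3 - 8*u^2 - 4*u - 4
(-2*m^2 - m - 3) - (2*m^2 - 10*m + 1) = -4*m^2 + 9*m - 4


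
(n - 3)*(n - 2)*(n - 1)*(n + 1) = n^4 - 5*n^3 + 5*n^2 + 5*n - 6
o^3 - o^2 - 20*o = o*(o - 5)*(o + 4)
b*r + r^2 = r*(b + r)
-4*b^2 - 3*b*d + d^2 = (-4*b + d)*(b + d)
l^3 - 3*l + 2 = (l - 1)^2*(l + 2)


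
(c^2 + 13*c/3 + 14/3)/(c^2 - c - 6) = (c + 7/3)/(c - 3)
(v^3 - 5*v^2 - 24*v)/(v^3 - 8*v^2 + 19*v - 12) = v*(v^2 - 5*v - 24)/(v^3 - 8*v^2 + 19*v - 12)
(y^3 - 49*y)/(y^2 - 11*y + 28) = y*(y + 7)/(y - 4)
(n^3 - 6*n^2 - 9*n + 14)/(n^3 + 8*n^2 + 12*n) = (n^2 - 8*n + 7)/(n*(n + 6))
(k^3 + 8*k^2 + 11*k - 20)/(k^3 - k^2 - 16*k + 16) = (k + 5)/(k - 4)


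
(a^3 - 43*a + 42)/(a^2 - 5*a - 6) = (a^2 + 6*a - 7)/(a + 1)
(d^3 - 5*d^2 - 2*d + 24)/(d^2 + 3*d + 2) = (d^2 - 7*d + 12)/(d + 1)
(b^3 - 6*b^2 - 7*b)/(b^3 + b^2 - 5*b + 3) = b*(b^2 - 6*b - 7)/(b^3 + b^2 - 5*b + 3)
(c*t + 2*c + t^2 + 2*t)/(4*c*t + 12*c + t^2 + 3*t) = (c*t + 2*c + t^2 + 2*t)/(4*c*t + 12*c + t^2 + 3*t)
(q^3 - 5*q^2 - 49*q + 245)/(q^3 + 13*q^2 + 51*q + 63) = (q^2 - 12*q + 35)/(q^2 + 6*q + 9)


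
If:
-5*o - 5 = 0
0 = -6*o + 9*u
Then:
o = -1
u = -2/3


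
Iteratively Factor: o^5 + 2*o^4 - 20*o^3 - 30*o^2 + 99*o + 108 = (o + 3)*(o^4 - o^3 - 17*o^2 + 21*o + 36) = (o - 3)*(o + 3)*(o^3 + 2*o^2 - 11*o - 12) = (o - 3)^2*(o + 3)*(o^2 + 5*o + 4) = (o - 3)^2*(o + 1)*(o + 3)*(o + 4)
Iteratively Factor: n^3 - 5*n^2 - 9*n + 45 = (n - 5)*(n^2 - 9) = (n - 5)*(n - 3)*(n + 3)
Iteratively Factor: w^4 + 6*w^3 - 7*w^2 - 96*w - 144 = (w + 3)*(w^3 + 3*w^2 - 16*w - 48) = (w + 3)^2*(w^2 - 16) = (w - 4)*(w + 3)^2*(w + 4)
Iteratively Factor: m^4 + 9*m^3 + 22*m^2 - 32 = (m + 4)*(m^3 + 5*m^2 + 2*m - 8) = (m + 4)^2*(m^2 + m - 2) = (m + 2)*(m + 4)^2*(m - 1)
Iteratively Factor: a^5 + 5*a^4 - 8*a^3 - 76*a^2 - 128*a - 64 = (a + 2)*(a^4 + 3*a^3 - 14*a^2 - 48*a - 32) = (a - 4)*(a + 2)*(a^3 + 7*a^2 + 14*a + 8) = (a - 4)*(a + 2)^2*(a^2 + 5*a + 4) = (a - 4)*(a + 1)*(a + 2)^2*(a + 4)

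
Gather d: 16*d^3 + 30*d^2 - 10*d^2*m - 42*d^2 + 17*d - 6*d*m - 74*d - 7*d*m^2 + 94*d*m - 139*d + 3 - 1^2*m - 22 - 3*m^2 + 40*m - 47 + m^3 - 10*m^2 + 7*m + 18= 16*d^3 + d^2*(-10*m - 12) + d*(-7*m^2 + 88*m - 196) + m^3 - 13*m^2 + 46*m - 48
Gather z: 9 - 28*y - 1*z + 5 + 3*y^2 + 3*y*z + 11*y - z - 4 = 3*y^2 - 17*y + z*(3*y - 2) + 10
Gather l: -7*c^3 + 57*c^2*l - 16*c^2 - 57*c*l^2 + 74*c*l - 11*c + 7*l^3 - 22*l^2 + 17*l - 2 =-7*c^3 - 16*c^2 - 11*c + 7*l^3 + l^2*(-57*c - 22) + l*(57*c^2 + 74*c + 17) - 2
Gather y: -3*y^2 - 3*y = -3*y^2 - 3*y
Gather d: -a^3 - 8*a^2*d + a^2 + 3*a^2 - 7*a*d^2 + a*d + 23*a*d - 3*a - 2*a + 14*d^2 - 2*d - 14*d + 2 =-a^3 + 4*a^2 - 5*a + d^2*(14 - 7*a) + d*(-8*a^2 + 24*a - 16) + 2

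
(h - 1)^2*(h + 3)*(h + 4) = h^4 + 5*h^3 - h^2 - 17*h + 12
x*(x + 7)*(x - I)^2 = x^4 + 7*x^3 - 2*I*x^3 - x^2 - 14*I*x^2 - 7*x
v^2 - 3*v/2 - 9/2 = (v - 3)*(v + 3/2)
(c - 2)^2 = c^2 - 4*c + 4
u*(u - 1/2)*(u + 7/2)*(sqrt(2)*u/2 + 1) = sqrt(2)*u^4/2 + u^3 + 3*sqrt(2)*u^3/2 - 7*sqrt(2)*u^2/8 + 3*u^2 - 7*u/4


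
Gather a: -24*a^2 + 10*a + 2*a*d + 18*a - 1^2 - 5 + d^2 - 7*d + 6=-24*a^2 + a*(2*d + 28) + d^2 - 7*d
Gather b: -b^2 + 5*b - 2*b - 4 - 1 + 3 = -b^2 + 3*b - 2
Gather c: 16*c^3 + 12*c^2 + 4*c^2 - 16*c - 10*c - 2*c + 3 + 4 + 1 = 16*c^3 + 16*c^2 - 28*c + 8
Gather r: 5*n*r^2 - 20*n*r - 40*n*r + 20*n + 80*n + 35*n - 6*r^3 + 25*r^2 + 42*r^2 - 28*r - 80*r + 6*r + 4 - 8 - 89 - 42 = 135*n - 6*r^3 + r^2*(5*n + 67) + r*(-60*n - 102) - 135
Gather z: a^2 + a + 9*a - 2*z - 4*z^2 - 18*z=a^2 + 10*a - 4*z^2 - 20*z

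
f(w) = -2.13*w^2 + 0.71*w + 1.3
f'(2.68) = -10.71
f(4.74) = -43.19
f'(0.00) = 0.71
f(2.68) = -12.10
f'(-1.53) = 7.23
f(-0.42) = 0.63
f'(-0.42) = 2.50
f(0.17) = 1.36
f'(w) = 0.71 - 4.26*w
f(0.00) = 1.30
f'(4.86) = -19.99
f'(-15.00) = 64.61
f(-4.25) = -40.19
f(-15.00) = -488.60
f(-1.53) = -4.77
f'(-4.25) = 18.82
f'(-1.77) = 8.25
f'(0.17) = -0.01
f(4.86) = -45.56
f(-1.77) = -6.63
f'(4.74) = -19.48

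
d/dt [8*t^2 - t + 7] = 16*t - 1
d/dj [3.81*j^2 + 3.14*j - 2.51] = 7.62*j + 3.14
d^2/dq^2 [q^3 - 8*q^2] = 6*q - 16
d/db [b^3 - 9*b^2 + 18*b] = 3*b^2 - 18*b + 18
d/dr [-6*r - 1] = -6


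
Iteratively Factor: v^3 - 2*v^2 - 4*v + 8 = (v - 2)*(v^2 - 4) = (v - 2)^2*(v + 2)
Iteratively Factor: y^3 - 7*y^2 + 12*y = (y)*(y^2 - 7*y + 12) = y*(y - 3)*(y - 4)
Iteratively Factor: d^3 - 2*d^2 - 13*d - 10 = (d + 2)*(d^2 - 4*d - 5) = (d - 5)*(d + 2)*(d + 1)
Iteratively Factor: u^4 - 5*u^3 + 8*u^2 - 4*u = (u - 1)*(u^3 - 4*u^2 + 4*u) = (u - 2)*(u - 1)*(u^2 - 2*u) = (u - 2)^2*(u - 1)*(u)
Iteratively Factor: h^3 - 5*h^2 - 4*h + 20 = (h - 2)*(h^2 - 3*h - 10) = (h - 5)*(h - 2)*(h + 2)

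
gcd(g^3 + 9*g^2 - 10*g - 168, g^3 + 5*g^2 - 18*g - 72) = g^2 + 2*g - 24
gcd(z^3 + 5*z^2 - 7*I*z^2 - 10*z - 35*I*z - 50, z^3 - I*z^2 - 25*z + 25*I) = z + 5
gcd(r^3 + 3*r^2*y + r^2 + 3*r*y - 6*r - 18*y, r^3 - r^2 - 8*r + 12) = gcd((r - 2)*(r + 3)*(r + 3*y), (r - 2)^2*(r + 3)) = r^2 + r - 6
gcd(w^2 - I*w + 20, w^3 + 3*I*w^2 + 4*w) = w + 4*I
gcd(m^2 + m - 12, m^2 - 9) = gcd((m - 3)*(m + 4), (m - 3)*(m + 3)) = m - 3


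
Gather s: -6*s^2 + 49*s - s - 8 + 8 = -6*s^2 + 48*s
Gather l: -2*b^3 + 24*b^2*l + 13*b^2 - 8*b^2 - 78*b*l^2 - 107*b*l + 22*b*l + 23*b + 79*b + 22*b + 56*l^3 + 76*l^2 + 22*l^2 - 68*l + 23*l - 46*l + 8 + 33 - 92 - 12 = -2*b^3 + 5*b^2 + 124*b + 56*l^3 + l^2*(98 - 78*b) + l*(24*b^2 - 85*b - 91) - 63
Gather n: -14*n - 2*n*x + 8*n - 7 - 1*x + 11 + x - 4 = n*(-2*x - 6)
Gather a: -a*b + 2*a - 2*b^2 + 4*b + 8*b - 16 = a*(2 - b) - 2*b^2 + 12*b - 16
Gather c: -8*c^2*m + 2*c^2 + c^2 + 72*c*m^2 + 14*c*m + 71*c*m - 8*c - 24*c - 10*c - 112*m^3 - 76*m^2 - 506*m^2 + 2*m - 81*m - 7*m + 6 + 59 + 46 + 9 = c^2*(3 - 8*m) + c*(72*m^2 + 85*m - 42) - 112*m^3 - 582*m^2 - 86*m + 120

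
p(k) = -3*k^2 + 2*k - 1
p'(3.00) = -16.00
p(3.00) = -22.00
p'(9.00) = -52.00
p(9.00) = -226.00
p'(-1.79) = 12.74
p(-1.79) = -14.19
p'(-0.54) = 5.24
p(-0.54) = -2.95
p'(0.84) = -3.04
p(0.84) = -1.44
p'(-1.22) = 9.32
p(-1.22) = -7.91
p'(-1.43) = 10.58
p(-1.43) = -9.99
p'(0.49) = -0.94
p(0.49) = -0.74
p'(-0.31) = 3.86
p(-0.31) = -1.91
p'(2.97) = -15.82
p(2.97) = -21.52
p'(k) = 2 - 6*k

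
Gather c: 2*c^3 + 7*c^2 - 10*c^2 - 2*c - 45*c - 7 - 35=2*c^3 - 3*c^2 - 47*c - 42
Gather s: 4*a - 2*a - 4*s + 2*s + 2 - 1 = 2*a - 2*s + 1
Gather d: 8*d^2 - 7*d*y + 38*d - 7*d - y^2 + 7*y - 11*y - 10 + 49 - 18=8*d^2 + d*(31 - 7*y) - y^2 - 4*y + 21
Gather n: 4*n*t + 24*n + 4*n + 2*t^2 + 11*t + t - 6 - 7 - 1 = n*(4*t + 28) + 2*t^2 + 12*t - 14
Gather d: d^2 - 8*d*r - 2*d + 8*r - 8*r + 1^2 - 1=d^2 + d*(-8*r - 2)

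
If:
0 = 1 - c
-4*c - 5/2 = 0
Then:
No Solution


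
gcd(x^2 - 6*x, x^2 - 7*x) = x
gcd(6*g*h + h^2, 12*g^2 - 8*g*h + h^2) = 1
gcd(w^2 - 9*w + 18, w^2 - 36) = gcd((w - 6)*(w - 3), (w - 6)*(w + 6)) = w - 6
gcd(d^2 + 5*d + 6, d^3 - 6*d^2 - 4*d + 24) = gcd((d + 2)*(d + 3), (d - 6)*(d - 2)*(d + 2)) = d + 2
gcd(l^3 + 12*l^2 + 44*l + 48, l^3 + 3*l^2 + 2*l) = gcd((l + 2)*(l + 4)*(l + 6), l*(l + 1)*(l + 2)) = l + 2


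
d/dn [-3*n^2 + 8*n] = 8 - 6*n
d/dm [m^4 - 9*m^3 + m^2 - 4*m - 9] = 4*m^3 - 27*m^2 + 2*m - 4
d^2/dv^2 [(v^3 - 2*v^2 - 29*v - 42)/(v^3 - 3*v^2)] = 2*(v^4 - 87*v^3 + 9*v^2 + 747*v - 1134)/(v^4*(v^3 - 9*v^2 + 27*v - 27))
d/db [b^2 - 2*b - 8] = 2*b - 2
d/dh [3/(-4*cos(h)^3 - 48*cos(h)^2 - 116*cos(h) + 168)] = 3*(3*sin(h)^2 - 24*cos(h) - 32)*sin(h)/(4*(cos(h)^3 + 12*cos(h)^2 + 29*cos(h) - 42)^2)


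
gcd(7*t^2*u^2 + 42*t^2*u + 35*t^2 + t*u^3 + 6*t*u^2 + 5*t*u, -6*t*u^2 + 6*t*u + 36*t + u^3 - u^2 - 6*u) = 1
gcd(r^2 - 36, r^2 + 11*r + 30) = r + 6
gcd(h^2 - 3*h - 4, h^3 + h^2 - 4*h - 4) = h + 1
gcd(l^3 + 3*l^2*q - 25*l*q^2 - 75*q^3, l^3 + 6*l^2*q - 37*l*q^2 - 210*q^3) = l + 5*q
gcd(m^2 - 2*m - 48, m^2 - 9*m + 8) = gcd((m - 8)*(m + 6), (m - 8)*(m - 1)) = m - 8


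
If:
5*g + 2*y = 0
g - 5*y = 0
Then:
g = 0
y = 0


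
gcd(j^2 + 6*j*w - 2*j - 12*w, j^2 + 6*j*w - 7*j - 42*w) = j + 6*w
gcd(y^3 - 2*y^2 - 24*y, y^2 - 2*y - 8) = 1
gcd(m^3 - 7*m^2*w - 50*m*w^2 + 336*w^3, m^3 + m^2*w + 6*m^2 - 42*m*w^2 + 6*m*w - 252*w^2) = -m^2 - m*w + 42*w^2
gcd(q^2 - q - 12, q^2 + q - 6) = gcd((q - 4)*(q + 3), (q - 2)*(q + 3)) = q + 3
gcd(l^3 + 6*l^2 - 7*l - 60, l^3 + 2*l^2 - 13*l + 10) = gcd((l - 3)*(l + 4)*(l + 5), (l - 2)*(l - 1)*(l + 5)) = l + 5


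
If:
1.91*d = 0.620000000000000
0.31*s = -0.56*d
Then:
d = 0.32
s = -0.59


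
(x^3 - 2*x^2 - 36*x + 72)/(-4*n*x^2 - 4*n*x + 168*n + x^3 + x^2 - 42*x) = (x^2 + 4*x - 12)/(-4*n*x - 28*n + x^2 + 7*x)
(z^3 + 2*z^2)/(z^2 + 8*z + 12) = z^2/(z + 6)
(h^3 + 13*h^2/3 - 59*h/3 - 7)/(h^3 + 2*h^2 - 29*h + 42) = (h + 1/3)/(h - 2)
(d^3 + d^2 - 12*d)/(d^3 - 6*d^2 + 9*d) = (d + 4)/(d - 3)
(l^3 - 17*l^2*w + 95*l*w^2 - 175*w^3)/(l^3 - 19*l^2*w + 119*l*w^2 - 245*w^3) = (-l + 5*w)/(-l + 7*w)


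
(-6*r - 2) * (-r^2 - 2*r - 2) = 6*r^3 + 14*r^2 + 16*r + 4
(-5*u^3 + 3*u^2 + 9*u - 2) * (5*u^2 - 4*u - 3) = -25*u^5 + 35*u^4 + 48*u^3 - 55*u^2 - 19*u + 6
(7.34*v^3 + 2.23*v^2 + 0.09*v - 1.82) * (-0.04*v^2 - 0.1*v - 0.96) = -0.2936*v^5 - 0.8232*v^4 - 7.273*v^3 - 2.077*v^2 + 0.0956*v + 1.7472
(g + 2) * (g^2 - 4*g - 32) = g^3 - 2*g^2 - 40*g - 64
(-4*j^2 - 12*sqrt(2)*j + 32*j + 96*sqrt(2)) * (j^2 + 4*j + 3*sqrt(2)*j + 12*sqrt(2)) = -4*j^4 - 24*sqrt(2)*j^3 + 16*j^3 + 56*j^2 + 96*sqrt(2)*j^2 + 288*j + 768*sqrt(2)*j + 2304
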